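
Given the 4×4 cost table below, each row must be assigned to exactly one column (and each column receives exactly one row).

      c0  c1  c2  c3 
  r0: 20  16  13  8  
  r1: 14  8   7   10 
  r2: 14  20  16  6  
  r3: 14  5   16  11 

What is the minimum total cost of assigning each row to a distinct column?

Minimum assignment cost: 34

optimal assignment: row0→col3 (cost 8), row1→col2 (cost 7), row2→col0 (cost 14), row3→col1 (cost 5)
total = 8 + 7 + 14 + 5 = 34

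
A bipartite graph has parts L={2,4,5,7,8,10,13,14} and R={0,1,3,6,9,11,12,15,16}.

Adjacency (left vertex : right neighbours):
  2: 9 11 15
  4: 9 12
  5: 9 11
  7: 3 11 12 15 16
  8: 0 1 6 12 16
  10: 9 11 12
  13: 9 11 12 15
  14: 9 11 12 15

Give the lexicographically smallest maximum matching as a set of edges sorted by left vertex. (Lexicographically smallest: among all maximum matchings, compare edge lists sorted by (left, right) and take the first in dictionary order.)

Lex-smallest maximum matching: {(2,9), (4,12), (5,11), (7,3), (8,0), (13,15)}

|M| = 6 (so the lex-smallest maximum matching has 6 edges)
process left vertices in ascending order; for each, take the smallest-labelled available neighbour that still permits 6 edges overall, or leave it unmatched if none does
lex-smallest matching: {2-9, 4-12, 5-11, 7-3, 8-0, 13-15}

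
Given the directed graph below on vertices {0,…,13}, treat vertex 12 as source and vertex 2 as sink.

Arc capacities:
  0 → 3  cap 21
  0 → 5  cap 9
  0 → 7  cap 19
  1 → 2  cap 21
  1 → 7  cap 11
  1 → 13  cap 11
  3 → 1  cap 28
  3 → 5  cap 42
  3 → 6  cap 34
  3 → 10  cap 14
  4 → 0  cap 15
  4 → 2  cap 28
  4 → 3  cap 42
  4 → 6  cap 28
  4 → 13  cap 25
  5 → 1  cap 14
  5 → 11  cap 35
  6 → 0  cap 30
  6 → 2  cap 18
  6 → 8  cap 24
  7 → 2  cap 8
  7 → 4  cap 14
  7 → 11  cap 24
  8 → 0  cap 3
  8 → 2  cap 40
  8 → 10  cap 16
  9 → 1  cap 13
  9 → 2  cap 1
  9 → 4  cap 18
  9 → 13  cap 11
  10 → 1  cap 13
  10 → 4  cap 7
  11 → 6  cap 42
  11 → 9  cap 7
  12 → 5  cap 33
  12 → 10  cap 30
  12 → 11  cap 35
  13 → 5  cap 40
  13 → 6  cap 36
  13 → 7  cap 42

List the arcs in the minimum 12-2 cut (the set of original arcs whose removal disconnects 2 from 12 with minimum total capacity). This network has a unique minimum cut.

Min-cut arcs: {(5,1), (10,1), (10,4), (11,6), (11,9)} (total capacity 83)

augment #1: 12→5→1→2 push 14
augment #2: 12→10→1→2 push 7
augment #3: 12→10→4→2 push 7
augment #4: 12→11→6→2 push 18
augment #5: 12→11→9→2 push 1
augment #6: 12→10→1→7→2 push 6
augment #7: 12→11→6→8→2 push 16
augment #8: 12→5→11→6→8→2 push 8
augment #9: 12→5→11→9→4→2 push 6
max flow = 83; residual-reachable set from 12 gives S-side
cut edges (S→T): {(5,1), (10,1), (10,4), (11,6), (11,9)} total cap 83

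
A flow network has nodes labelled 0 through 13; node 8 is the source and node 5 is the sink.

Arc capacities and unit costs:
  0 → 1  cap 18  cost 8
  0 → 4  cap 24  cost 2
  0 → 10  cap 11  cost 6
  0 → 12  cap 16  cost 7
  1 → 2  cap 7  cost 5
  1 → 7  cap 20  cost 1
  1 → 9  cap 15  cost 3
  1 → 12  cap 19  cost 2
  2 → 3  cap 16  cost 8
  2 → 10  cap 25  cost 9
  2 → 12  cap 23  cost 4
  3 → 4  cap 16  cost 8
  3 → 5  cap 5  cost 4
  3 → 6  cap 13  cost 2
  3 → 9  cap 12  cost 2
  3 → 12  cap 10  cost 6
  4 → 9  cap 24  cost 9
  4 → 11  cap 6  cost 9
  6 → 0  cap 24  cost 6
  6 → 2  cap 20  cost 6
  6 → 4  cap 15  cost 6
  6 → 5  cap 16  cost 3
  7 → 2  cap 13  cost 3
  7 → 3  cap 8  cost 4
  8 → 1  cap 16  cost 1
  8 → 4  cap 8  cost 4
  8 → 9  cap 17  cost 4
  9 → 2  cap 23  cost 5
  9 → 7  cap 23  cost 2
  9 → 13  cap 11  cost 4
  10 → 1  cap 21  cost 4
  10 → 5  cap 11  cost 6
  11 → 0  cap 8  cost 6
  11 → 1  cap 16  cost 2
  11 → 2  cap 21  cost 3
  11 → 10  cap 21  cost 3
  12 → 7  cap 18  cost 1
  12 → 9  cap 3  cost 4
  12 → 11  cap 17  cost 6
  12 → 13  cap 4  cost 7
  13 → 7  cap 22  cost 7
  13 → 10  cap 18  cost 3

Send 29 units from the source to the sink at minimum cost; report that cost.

shortest-cost path #1: 8→1→7→3→5 push 5 @ unit cost 10 (adds 50)
shortest-cost path #2: 8→1→7→3→6→5 push 3 @ unit cost 11 (adds 33)
shortest-cost path #3: 8→9→13→10→5 push 11 @ unit cost 17 (adds 187)
shortest-cost path #4: 8→1→7→2→3→6→5 push 8 @ unit cost 18 (adds 144)
shortest-cost path #5: 8→9→2→3→6→5 push 2 @ unit cost 22 (adds 44)
total cost = 458

Minimum cost for 29 units: 458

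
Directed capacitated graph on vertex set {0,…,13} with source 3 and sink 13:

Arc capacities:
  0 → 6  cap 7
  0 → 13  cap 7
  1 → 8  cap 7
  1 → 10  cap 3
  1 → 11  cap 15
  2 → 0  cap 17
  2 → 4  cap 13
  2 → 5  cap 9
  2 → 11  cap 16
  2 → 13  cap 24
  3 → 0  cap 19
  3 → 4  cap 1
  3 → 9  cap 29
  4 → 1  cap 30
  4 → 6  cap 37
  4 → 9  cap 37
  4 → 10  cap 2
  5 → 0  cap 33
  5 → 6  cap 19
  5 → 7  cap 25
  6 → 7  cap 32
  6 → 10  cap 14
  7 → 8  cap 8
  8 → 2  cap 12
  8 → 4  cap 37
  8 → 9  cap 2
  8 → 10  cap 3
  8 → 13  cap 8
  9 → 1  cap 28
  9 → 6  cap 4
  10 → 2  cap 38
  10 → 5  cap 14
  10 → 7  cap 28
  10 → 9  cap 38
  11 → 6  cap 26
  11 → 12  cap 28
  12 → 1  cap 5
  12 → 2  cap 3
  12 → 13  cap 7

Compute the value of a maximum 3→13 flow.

augment #1: 3→0→13 bottleneck 7, total now 7
augment #2: 3→4→1→8→13 bottleneck 1, total now 8
augment #3: 3→9→1→8→13 bottleneck 6, total now 14
augment #4: 3→0→6→7→8→13 bottleneck 1, total now 15
augment #5: 3→0→6→10→2→13 bottleneck 6, total now 21
augment #6: 3→9→1→10→2→13 bottleneck 3, total now 24
augment #7: 3→9→1→11→12→13 bottleneck 7, total now 31
augment #8: 3→9→6→10→2→13 bottleneck 4, total now 35
augment #9: 3→9→1→4→10→2→13 bottleneck 1, total now 36
augment #10: 3→9→1→11→12→2→13 bottleneck 3, total now 39
augment #11: 3→9→1→11→6→10→2→13 bottleneck 4, total now 43
augment #12: 3→9→1→11→6→7→8→2→13 bottleneck 1, total now 44

Maximum flow value: 44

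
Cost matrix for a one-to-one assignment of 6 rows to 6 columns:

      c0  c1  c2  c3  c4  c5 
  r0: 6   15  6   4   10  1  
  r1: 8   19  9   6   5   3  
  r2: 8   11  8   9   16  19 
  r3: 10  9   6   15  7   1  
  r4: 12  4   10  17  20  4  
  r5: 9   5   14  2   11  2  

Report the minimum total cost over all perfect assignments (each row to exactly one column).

Minimum assignment cost: 26

one of 3 optimal assignments: row0→col0 (cost 6), row1→col4 (cost 5), row2→col2 (cost 8), row3→col5 (cost 1), row4→col1 (cost 4), row5→col3 (cost 2)
total = 6 + 5 + 8 + 1 + 4 + 2 = 26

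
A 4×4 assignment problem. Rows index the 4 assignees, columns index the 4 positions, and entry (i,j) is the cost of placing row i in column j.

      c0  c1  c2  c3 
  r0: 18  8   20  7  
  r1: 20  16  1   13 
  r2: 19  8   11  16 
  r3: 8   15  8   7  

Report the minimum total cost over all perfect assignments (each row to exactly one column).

optimal assignment: row0→col3 (cost 7), row1→col2 (cost 1), row2→col1 (cost 8), row3→col0 (cost 8)
total = 7 + 1 + 8 + 8 = 24

Minimum assignment cost: 24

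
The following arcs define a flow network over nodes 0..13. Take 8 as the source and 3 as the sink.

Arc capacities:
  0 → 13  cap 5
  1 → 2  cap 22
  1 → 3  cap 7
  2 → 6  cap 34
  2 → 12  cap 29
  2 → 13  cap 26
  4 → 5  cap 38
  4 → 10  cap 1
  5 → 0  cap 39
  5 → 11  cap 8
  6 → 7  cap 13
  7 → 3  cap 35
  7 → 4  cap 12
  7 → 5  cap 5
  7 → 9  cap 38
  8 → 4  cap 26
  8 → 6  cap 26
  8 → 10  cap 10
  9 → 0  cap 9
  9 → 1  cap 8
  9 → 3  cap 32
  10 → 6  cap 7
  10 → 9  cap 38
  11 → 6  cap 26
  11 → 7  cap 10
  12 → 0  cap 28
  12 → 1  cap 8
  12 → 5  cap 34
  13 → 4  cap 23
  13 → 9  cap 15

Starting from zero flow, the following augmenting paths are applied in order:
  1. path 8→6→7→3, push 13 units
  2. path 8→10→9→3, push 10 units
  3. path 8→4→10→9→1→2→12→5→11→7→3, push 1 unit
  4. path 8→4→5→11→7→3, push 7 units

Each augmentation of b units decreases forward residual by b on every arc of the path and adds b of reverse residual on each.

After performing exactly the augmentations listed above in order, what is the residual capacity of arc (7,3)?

Residual capacity of (7,3): 14

after path 1 (8→6→7→3, push 13): res(7,3)=22
after path 2 (8→10→9→3, push 10): res(7,3)=22
after path 3 (8→4→10→9→1→2→12→5→11→7→3, push 1): res(7,3)=21
after path 4 (8→4→5→11→7→3, push 7): res(7,3)=14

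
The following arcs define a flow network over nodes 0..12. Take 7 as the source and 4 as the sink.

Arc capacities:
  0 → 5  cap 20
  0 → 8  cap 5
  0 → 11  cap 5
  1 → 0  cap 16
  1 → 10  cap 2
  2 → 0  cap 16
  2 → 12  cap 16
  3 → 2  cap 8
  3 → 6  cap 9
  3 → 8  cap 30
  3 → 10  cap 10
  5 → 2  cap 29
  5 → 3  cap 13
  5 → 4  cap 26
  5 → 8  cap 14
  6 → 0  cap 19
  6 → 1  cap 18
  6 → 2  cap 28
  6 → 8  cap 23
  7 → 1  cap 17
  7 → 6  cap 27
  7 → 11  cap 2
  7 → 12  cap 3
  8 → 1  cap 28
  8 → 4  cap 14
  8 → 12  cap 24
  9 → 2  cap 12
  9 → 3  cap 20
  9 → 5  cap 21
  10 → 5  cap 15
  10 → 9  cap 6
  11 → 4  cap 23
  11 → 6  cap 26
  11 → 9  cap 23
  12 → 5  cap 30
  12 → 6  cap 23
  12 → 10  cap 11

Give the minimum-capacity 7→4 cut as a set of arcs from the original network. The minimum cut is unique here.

Min-cut arcs: {(0,11), (5,4), (7,11), (8,4)} (total capacity 47)

augment #1: 7→11→4 push 2
augment #2: 7→6→8→4 push 14
augment #3: 7→12→5→4 push 3
augment #4: 7→1→0→5→4 push 16
augment #5: 7→1→10→5→4 push 1
augment #6: 7→6→0→5→4 push 4
augment #7: 7→6→0→11→4 push 5
augment #8: 7→6→1→10→5→4 push 1
augment #9: 7→6→2→12→5→4 push 1
max flow = 47; residual-reachable set from 7 gives S-side
cut edges (S→T): {(0,11), (5,4), (7,11), (8,4)} total cap 47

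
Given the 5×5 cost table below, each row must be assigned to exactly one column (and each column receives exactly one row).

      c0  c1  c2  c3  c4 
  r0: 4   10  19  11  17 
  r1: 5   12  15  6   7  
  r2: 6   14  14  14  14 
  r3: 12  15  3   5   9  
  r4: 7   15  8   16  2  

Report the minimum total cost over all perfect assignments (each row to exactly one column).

optimal assignment: row0→col1 (cost 10), row1→col3 (cost 6), row2→col0 (cost 6), row3→col2 (cost 3), row4→col4 (cost 2)
total = 10 + 6 + 6 + 3 + 2 = 27

Minimum assignment cost: 27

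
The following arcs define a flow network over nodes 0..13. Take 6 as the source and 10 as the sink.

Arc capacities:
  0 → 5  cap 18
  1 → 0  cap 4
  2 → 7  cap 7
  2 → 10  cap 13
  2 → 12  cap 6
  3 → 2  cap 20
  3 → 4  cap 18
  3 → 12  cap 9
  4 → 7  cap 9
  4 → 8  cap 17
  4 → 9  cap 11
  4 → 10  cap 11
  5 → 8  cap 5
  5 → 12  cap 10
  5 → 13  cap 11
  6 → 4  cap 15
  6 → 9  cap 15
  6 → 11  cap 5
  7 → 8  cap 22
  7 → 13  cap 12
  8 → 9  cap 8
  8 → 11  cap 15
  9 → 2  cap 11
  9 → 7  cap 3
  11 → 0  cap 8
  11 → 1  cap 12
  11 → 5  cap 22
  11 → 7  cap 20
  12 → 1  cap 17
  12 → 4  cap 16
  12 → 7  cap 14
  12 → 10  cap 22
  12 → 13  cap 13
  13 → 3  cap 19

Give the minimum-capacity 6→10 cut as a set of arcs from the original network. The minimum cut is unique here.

augment #1: 6→4→10 push 11
augment #2: 6→9→2→10 push 11
augment #3: 6→11→5→12→10 push 5
augment #4: 6→4→7→13→3→2→10 push 2
augment #5: 6→4→7→13→3→12→10 push 2
augment #6: 6→9→7→13→3→12→10 push 3
max flow = 34; residual-reachable set from 6 gives S-side
cut edges (S→T): {(6,4), (6,11), (9,2), (9,7)} total cap 34

Min-cut arcs: {(6,4), (6,11), (9,2), (9,7)} (total capacity 34)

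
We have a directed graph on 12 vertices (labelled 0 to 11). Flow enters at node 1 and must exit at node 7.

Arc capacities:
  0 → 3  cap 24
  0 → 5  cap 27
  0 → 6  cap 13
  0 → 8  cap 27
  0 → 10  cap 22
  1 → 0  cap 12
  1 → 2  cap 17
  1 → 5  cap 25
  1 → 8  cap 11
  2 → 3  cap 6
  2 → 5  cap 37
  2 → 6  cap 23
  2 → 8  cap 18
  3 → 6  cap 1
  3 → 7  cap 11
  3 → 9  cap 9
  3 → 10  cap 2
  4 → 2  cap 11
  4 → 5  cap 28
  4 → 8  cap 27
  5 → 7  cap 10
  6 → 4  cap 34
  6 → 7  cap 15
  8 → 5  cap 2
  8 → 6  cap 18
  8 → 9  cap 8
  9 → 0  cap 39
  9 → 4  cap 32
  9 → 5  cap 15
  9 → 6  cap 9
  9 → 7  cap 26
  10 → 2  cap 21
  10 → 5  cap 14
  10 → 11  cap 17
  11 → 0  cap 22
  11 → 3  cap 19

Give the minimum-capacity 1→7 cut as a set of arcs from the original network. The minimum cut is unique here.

Min-cut arcs: {(1,0), (1,2), (1,8), (5,7)} (total capacity 50)

augment #1: 1→5→7 push 10
augment #2: 1→0→3→7 push 11
augment #3: 1→0→6→7 push 1
augment #4: 1→2→6→7 push 14
augment #5: 1→8→9→7 push 8
augment #6: 1→2→3→9→7 push 3
augment #7: 1→8→6→0→3→9→7 push 1
augment #8: 1→8→6→2→3→9→7 push 2
max flow = 50; residual-reachable set from 1 gives S-side
cut edges (S→T): {(1,0), (1,2), (1,8), (5,7)} total cap 50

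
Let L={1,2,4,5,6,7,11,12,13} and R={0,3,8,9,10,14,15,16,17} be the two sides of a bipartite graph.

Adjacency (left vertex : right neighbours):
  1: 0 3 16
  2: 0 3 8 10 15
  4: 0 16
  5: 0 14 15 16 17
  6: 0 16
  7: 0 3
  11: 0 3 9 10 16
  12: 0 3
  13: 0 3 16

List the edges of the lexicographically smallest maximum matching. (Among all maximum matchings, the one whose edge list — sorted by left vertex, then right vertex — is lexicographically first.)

Lex-smallest maximum matching: {(1,0), (2,8), (4,16), (5,14), (7,3), (11,9)}

|M| = 6 (so the lex-smallest maximum matching has 6 edges)
process left vertices in ascending order; for each, take the smallest-labelled available neighbour that still permits 6 edges overall, or leave it unmatched if none does
lex-smallest matching: {1-0, 2-8, 4-16, 5-14, 7-3, 11-9}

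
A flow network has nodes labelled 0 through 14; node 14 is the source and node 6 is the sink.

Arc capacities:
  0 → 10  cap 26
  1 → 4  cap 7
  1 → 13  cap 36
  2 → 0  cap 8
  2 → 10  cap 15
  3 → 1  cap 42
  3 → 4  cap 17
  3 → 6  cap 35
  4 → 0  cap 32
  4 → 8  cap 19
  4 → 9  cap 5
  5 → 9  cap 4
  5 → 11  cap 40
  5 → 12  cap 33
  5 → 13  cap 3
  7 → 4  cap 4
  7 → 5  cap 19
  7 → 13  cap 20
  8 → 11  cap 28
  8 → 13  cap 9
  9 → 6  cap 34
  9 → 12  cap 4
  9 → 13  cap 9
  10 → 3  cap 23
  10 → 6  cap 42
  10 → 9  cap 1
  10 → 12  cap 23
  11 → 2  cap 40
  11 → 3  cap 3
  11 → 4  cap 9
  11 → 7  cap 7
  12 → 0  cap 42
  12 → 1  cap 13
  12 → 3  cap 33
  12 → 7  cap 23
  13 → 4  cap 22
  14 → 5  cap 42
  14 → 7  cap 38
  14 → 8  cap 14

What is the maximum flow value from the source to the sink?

augment #1: 14→5→9→6 bottleneck 4, total now 4
augment #2: 14→5→11→3→6 bottleneck 3, total now 7
augment #3: 14→5→12→3→6 bottleneck 32, total now 39
augment #4: 14→7→4→9→6 bottleneck 4, total now 43
augment #5: 14→5→11→2→10→6 bottleneck 3, total now 46
augment #6: 14→7→13→4→9→6 bottleneck 1, total now 47
augment #7: 14→8→11→2→10→6 bottleneck 12, total now 59
augment #8: 14→7→5→12→0→10→6 bottleneck 1, total now 60
augment #9: 14→7→13→4→0→10→6 bottleneck 19, total now 79
augment #10: 14→8→11→2→0→10→6 bottleneck 2, total now 81
augment #11: 14→7→5→11→2→0→10→6 bottleneck 4, total now 85

Maximum flow value: 85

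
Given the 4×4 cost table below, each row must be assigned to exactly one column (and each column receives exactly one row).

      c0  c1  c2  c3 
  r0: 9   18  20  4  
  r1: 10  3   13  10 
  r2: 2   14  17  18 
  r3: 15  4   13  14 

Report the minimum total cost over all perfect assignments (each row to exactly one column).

optimal assignment: row0→col3 (cost 4), row1→col1 (cost 3), row2→col0 (cost 2), row3→col2 (cost 13)
total = 4 + 3 + 2 + 13 = 22

Minimum assignment cost: 22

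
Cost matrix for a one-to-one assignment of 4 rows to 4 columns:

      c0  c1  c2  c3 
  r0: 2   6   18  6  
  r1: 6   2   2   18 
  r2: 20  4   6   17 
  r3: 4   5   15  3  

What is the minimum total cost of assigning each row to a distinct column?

optimal assignment: row0→col0 (cost 2), row1→col2 (cost 2), row2→col1 (cost 4), row3→col3 (cost 3)
total = 2 + 2 + 4 + 3 = 11

Minimum assignment cost: 11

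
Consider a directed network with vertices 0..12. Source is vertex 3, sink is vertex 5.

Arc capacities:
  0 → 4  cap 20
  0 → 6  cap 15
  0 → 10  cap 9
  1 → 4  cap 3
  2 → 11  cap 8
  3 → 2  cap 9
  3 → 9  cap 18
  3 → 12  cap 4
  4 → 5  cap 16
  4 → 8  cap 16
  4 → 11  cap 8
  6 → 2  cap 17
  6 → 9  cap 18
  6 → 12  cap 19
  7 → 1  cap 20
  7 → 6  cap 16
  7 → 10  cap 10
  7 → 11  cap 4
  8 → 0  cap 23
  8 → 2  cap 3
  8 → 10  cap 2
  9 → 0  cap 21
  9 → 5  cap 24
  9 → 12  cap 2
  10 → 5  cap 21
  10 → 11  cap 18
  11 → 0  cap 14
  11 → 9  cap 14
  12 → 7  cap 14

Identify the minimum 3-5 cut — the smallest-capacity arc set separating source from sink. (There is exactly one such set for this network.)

augment #1: 3→9→5 push 18
augment #2: 3→2→11→9→5 push 6
augment #3: 3→12→7→10→5 push 4
augment #4: 3→2→11→0→4→5 push 2
max flow = 30; residual-reachable set from 3 gives S-side
cut edges (S→T): {(2,11), (3,9), (3,12)} total cap 30

Min-cut arcs: {(2,11), (3,9), (3,12)} (total capacity 30)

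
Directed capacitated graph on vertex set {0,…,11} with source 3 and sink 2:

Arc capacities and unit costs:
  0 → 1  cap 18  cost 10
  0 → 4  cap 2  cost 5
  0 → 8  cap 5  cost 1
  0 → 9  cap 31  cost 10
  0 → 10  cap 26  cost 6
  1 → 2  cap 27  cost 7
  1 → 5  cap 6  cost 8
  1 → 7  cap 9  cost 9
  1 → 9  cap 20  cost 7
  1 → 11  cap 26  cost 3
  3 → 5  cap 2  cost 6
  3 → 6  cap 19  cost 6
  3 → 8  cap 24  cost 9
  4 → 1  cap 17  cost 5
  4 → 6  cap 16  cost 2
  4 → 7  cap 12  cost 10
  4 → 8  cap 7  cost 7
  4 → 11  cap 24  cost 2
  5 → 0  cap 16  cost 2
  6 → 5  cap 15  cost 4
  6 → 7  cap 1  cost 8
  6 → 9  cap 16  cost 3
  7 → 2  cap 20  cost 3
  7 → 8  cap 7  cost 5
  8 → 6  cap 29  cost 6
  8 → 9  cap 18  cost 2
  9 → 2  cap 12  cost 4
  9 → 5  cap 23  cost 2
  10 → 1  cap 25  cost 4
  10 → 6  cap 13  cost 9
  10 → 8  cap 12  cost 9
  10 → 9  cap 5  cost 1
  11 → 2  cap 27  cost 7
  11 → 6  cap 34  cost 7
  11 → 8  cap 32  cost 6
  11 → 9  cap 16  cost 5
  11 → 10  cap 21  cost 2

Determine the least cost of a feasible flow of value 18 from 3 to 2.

shortest-cost path #1: 3→6→9→2 push 12 @ unit cost 13 (adds 156)
shortest-cost path #2: 3→6→7→2 push 1 @ unit cost 17 (adds 17)
shortest-cost path #3: 3→5→0→4→11→2 push 2 @ unit cost 22 (adds 44)
shortest-cost path #4: 3→6→5→0→1→2 push 3 @ unit cost 29 (adds 87)
total cost = 304

Minimum cost for 18 units: 304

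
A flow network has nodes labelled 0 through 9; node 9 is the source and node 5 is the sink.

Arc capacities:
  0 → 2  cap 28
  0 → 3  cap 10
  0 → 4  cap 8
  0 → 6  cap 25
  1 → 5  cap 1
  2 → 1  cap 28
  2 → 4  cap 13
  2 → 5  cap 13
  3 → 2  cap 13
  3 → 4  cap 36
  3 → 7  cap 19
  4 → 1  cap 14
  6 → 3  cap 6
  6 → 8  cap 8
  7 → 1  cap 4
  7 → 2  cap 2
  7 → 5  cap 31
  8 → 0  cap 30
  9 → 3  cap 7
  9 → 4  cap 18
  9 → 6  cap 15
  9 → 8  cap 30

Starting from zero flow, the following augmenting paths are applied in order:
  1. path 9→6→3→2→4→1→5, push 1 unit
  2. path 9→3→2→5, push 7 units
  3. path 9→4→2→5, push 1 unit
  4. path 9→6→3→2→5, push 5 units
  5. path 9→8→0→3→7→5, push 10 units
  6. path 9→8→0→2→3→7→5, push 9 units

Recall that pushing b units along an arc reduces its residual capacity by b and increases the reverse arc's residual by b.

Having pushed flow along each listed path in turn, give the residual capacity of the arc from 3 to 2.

after path 1 (9→6→3→2→4→1→5, push 1): res(3,2)=12
after path 2 (9→3→2→5, push 7): res(3,2)=5
after path 3 (9→4→2→5, push 1): res(3,2)=5
after path 4 (9→6→3→2→5, push 5): res(3,2)=0
after path 5 (9→8→0→3→7→5, push 10): res(3,2)=0
after path 6 (9→8→0→2→3→7→5, push 9): res(3,2)=9

Residual capacity of (3,2): 9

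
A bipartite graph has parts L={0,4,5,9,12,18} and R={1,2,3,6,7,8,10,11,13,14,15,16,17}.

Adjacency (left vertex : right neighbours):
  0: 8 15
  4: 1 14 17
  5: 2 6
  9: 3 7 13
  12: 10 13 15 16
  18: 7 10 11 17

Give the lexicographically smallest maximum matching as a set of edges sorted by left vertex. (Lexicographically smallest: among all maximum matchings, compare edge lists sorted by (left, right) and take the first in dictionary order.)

|M| = 6 (so the lex-smallest maximum matching has 6 edges)
process left vertices in ascending order; for each, take the smallest-labelled available neighbour that still permits 6 edges overall, or leave it unmatched if none does
lex-smallest matching: {0-8, 4-1, 5-2, 9-3, 12-10, 18-7}

Lex-smallest maximum matching: {(0,8), (4,1), (5,2), (9,3), (12,10), (18,7)}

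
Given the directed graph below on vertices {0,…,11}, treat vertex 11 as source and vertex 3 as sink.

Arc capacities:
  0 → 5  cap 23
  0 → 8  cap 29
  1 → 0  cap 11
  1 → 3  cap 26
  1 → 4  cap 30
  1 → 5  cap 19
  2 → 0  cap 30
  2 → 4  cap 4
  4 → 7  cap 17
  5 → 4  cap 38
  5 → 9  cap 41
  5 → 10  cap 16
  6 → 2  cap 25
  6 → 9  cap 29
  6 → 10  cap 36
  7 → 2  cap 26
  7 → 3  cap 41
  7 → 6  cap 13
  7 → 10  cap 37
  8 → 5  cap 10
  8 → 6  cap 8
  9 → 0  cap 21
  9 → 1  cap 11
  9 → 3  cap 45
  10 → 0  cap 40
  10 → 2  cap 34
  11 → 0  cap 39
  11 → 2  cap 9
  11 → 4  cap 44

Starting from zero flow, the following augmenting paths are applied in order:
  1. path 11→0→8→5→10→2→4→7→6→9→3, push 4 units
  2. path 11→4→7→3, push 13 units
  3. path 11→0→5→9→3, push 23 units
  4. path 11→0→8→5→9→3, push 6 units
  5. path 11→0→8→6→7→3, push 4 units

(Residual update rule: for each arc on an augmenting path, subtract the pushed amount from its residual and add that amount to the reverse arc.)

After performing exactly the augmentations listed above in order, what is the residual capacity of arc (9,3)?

Residual capacity of (9,3): 12

after path 1 (11→0→8→5→10→2→4→7→6→9→3, push 4): res(9,3)=41
after path 2 (11→4→7→3, push 13): res(9,3)=41
after path 3 (11→0→5→9→3, push 23): res(9,3)=18
after path 4 (11→0→8→5→9→3, push 6): res(9,3)=12
after path 5 (11→0→8→6→7→3, push 4): res(9,3)=12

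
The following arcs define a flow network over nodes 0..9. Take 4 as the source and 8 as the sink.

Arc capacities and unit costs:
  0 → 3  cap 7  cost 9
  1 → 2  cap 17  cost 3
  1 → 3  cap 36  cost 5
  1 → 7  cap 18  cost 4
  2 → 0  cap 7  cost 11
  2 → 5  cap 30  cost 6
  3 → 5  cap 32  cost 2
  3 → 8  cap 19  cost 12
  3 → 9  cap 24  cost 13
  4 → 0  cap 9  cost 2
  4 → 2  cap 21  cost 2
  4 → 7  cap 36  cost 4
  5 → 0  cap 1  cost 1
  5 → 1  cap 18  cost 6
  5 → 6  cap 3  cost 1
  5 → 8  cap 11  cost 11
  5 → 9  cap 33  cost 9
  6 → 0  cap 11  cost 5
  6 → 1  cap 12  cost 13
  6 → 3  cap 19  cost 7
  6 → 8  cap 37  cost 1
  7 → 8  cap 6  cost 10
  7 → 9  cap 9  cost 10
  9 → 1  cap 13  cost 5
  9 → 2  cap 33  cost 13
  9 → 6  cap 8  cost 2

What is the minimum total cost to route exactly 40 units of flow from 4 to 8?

Minimum cost for 40 units: 775

shortest-cost path #1: 4→2→5→6→8 push 3 @ unit cost 10 (adds 30)
shortest-cost path #2: 4→7→8 push 6 @ unit cost 14 (adds 84)
shortest-cost path #3: 4→7→9→6→8 push 8 @ unit cost 17 (adds 136)
shortest-cost path #4: 4→2→5→8 push 11 @ unit cost 19 (adds 209)
shortest-cost path #5: 4→0→3→8 push 7 @ unit cost 23 (adds 161)
shortest-cost path #6: 4→2→5→1→3→8 push 5 @ unit cost 31 (adds 155)
total cost = 775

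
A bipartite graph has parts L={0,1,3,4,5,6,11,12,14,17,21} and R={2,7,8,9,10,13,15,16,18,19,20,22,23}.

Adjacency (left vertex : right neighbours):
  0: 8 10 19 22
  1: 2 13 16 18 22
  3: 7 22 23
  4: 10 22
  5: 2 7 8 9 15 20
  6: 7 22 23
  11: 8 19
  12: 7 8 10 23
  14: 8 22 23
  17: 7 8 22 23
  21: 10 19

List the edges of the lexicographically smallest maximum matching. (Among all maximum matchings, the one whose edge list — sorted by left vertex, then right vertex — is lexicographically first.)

|M| = 8 (so the lex-smallest maximum matching has 8 edges)
process left vertices in ascending order; for each, take the smallest-labelled available neighbour that still permits 8 edges overall, or leave it unmatched if none does
lex-smallest matching: {0-8, 1-2, 3-7, 4-10, 5-9, 6-22, 11-19, 12-23}

Lex-smallest maximum matching: {(0,8), (1,2), (3,7), (4,10), (5,9), (6,22), (11,19), (12,23)}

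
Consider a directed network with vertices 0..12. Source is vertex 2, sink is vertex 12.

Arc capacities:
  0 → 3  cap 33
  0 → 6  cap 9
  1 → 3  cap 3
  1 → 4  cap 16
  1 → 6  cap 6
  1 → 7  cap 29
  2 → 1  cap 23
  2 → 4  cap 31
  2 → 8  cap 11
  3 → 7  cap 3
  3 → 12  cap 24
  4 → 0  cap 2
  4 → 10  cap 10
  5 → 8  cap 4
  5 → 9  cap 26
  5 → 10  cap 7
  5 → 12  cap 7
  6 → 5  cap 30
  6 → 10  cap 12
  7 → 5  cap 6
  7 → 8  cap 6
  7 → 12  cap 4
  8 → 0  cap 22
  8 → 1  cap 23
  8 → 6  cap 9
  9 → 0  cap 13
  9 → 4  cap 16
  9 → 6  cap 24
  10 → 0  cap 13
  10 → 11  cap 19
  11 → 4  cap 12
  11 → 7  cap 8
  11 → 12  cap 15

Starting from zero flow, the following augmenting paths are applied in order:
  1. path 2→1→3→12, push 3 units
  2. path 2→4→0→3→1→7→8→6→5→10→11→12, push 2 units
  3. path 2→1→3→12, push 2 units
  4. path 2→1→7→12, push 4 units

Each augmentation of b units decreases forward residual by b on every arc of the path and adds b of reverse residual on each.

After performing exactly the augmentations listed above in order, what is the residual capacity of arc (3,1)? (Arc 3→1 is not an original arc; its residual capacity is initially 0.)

after path 1 (2→1→3→12, push 3): res(3,1)=3
after path 2 (2→4→0→3→1→7→8→6→5→10→11→12, push 2): res(3,1)=1
after path 3 (2→1→3→12, push 2): res(3,1)=3
after path 4 (2→1→7→12, push 4): res(3,1)=3

Residual capacity of (3,1): 3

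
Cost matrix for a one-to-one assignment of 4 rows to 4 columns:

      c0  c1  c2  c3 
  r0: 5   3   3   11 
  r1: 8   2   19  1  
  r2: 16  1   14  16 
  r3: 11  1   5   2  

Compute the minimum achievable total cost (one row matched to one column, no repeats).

optimal assignment: row0→col0 (cost 5), row1→col3 (cost 1), row2→col1 (cost 1), row3→col2 (cost 5)
total = 5 + 1 + 1 + 5 = 12

Minimum assignment cost: 12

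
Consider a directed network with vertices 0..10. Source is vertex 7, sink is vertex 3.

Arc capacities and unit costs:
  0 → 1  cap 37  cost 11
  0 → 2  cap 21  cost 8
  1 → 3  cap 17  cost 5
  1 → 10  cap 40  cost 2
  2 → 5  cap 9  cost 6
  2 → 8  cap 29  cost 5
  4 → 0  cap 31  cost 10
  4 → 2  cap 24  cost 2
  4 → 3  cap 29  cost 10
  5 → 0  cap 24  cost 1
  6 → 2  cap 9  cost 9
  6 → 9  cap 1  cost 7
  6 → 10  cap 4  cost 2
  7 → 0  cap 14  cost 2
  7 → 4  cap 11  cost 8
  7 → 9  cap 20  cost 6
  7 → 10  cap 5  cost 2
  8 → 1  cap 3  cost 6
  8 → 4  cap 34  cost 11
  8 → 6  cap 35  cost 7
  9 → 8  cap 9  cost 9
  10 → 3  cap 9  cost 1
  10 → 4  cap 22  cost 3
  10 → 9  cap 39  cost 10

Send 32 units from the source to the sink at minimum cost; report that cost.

shortest-cost path #1: 7→10→3 push 5 @ unit cost 3 (adds 15)
shortest-cost path #2: 7→0→1→10→3 push 4 @ unit cost 16 (adds 64)
shortest-cost path #3: 7→0→1→3 push 10 @ unit cost 18 (adds 180)
shortest-cost path #4: 7→4→3 push 11 @ unit cost 18 (adds 198)
shortest-cost path #5: 7→9→8→1→3 push 2 @ unit cost 26 (adds 52)
total cost = 509

Minimum cost for 32 units: 509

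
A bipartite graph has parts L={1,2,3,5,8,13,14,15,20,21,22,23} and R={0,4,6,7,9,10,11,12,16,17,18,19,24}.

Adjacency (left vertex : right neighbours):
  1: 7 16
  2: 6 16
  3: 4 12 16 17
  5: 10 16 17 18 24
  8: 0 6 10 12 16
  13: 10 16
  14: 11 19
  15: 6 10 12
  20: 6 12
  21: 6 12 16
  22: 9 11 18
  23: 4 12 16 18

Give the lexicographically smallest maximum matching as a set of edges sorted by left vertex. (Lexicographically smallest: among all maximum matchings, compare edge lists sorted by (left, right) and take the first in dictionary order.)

|M| = 11 (so the lex-smallest maximum matching has 11 edges)
process left vertices in ascending order; for each, take the smallest-labelled available neighbour that still permits 11 edges overall, or leave it unmatched if none does
lex-smallest matching: {1-7, 2-6, 3-4, 5-17, 8-0, 13-10, 14-11, 15-12, 21-16, 22-9, 23-18}

Lex-smallest maximum matching: {(1,7), (2,6), (3,4), (5,17), (8,0), (13,10), (14,11), (15,12), (21,16), (22,9), (23,18)}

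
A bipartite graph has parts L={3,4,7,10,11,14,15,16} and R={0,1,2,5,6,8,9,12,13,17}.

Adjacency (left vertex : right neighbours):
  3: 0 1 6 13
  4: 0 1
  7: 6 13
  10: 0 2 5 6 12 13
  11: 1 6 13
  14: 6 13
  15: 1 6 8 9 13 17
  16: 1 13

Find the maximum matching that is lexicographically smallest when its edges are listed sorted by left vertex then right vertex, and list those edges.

Lex-smallest maximum matching: {(3,0), (4,1), (7,6), (10,2), (11,13), (15,8)}

|M| = 6 (so the lex-smallest maximum matching has 6 edges)
process left vertices in ascending order; for each, take the smallest-labelled available neighbour that still permits 6 edges overall, or leave it unmatched if none does
lex-smallest matching: {3-0, 4-1, 7-6, 10-2, 11-13, 15-8}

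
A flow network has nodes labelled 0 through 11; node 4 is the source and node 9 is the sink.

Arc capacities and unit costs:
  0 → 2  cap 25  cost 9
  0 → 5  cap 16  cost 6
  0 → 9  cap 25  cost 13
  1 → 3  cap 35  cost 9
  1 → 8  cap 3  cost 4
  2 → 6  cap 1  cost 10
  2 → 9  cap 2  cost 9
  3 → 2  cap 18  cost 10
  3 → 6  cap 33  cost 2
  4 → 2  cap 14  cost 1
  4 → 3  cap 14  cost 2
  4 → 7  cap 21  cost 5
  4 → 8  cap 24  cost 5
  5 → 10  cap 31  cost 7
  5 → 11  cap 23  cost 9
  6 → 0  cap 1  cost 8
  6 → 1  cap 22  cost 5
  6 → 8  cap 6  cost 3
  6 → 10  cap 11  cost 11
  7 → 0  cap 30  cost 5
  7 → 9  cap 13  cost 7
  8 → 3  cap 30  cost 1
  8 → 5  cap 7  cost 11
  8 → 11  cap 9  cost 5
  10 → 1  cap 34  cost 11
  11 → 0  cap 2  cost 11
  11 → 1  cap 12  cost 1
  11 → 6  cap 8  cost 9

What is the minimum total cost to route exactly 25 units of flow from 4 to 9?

shortest-cost path #1: 4→2→9 push 2 @ unit cost 10 (adds 20)
shortest-cost path #2: 4→7→9 push 13 @ unit cost 12 (adds 156)
shortest-cost path #3: 4→7→0→9 push 8 @ unit cost 23 (adds 184)
shortest-cost path #4: 4→3→6→0→9 push 1 @ unit cost 25 (adds 25)
shortest-cost path #5: 4→8→11→0→9 push 1 @ unit cost 34 (adds 34)
total cost = 419

Minimum cost for 25 units: 419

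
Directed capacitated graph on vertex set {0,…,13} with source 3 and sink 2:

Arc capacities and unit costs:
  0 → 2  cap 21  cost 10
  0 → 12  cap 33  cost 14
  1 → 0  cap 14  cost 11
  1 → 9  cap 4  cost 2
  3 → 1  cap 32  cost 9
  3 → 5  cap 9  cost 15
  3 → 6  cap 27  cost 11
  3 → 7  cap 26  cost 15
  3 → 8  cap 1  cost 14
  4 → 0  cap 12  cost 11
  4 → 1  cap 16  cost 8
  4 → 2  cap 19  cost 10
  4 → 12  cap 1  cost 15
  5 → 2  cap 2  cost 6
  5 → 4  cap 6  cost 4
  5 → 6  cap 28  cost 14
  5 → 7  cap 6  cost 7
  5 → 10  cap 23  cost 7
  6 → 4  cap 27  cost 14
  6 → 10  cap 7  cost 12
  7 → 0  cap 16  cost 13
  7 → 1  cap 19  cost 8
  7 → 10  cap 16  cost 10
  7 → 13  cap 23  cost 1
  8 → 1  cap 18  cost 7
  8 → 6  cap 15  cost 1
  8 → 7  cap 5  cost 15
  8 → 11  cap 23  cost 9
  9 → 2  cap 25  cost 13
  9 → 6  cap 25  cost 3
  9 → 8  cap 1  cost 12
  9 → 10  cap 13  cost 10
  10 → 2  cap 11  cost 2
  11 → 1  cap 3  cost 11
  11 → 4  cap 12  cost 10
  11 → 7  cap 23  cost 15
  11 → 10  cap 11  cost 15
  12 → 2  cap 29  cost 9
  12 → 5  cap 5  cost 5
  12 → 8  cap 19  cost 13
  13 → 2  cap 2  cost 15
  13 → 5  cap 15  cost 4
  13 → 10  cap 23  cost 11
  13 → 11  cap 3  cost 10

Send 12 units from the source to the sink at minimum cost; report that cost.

Minimum cost for 12 units: 278

shortest-cost path #1: 3→5→2 push 2 @ unit cost 21 (adds 42)
shortest-cost path #2: 3→1→9→10→2 push 4 @ unit cost 23 (adds 92)
shortest-cost path #3: 3→5→10→2 push 6 @ unit cost 24 (adds 144)
total cost = 278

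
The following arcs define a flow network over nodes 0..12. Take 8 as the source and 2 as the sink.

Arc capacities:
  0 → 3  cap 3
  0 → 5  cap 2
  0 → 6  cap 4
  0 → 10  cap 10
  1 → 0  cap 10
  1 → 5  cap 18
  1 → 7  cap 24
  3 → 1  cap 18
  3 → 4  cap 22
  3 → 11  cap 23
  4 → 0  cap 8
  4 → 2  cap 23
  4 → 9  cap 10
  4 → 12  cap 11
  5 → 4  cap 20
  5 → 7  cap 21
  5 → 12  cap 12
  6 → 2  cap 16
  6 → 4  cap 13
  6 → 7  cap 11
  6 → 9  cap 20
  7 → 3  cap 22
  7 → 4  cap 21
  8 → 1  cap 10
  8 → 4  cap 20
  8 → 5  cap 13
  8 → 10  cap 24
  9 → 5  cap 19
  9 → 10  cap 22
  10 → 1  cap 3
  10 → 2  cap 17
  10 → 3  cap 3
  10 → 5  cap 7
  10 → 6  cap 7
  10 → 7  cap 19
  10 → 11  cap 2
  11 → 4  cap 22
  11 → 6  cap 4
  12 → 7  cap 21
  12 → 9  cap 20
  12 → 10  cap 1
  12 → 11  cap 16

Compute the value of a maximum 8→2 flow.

Maximum flow value: 55

augment #1: 8→4→2 bottleneck 20, total now 20
augment #2: 8→10→2 bottleneck 17, total now 37
augment #3: 8→5→4→2 bottleneck 3, total now 40
augment #4: 8→10→6→2 bottleneck 7, total now 47
augment #5: 8→1→0→6→2 bottleneck 4, total now 51
augment #6: 8→5→12→11→6→2 bottleneck 4, total now 55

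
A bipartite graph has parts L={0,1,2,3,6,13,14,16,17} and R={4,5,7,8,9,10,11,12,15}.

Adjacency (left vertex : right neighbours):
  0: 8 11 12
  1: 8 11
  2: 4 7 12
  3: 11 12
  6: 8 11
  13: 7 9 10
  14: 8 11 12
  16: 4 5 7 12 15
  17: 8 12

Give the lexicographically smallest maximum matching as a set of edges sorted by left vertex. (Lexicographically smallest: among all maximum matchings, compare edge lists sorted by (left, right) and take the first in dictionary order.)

|M| = 6 (so the lex-smallest maximum matching has 6 edges)
process left vertices in ascending order; for each, take the smallest-labelled available neighbour that still permits 6 edges overall, or leave it unmatched if none does
lex-smallest matching: {0-8, 1-11, 2-4, 3-12, 13-7, 16-5}

Lex-smallest maximum matching: {(0,8), (1,11), (2,4), (3,12), (13,7), (16,5)}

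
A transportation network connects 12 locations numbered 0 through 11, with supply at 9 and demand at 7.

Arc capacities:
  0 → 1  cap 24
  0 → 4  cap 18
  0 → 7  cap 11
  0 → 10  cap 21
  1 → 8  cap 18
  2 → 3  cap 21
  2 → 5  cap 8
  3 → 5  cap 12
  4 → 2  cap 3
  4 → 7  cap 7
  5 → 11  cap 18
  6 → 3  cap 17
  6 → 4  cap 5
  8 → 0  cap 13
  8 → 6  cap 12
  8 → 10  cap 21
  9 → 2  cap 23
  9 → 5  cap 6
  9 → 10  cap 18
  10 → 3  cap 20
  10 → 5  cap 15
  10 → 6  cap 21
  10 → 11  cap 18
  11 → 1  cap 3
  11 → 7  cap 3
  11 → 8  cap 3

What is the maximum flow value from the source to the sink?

Maximum flow value: 14

augment #1: 9→5→11→7 bottleneck 3, total now 3
augment #2: 9→10→6→4→7 bottleneck 5, total now 8
augment #3: 9→5→11→8→0→7 bottleneck 3, total now 11
augment #4: 9→10→11→1→8→0→7 bottleneck 3, total now 14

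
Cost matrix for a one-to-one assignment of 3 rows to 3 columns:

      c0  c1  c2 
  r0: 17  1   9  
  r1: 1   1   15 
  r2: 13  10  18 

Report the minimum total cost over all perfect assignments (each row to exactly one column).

Minimum assignment cost: 20

one of 2 optimal assignments: row0→col1 (cost 1), row1→col0 (cost 1), row2→col2 (cost 18)
total = 1 + 1 + 18 = 20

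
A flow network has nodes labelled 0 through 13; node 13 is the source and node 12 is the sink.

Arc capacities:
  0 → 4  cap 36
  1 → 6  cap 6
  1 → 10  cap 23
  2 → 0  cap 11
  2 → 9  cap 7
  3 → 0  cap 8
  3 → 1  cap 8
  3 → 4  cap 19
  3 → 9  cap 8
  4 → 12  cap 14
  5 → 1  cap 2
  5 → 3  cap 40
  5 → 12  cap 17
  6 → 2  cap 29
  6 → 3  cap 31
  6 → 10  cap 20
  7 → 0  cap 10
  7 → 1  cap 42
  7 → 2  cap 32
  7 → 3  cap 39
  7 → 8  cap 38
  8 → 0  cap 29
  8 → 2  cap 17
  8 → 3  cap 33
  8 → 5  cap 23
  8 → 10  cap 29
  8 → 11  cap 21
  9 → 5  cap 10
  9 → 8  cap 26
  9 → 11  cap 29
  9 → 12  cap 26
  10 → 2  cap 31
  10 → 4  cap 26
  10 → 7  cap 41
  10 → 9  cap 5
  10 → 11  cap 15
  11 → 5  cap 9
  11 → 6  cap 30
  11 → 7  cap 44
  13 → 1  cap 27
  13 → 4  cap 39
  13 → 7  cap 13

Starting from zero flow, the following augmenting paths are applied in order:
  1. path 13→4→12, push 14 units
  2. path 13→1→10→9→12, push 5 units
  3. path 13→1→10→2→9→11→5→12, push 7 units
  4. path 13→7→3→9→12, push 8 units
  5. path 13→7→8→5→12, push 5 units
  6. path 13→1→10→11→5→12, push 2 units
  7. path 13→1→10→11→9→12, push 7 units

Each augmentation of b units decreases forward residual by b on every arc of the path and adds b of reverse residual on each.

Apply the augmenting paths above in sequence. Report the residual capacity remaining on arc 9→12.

after path 1 (13→4→12, push 14): res(9,12)=26
after path 2 (13→1→10→9→12, push 5): res(9,12)=21
after path 3 (13→1→10→2→9→11→5→12, push 7): res(9,12)=21
after path 4 (13→7→3→9→12, push 8): res(9,12)=13
after path 5 (13→7→8→5→12, push 5): res(9,12)=13
after path 6 (13→1→10→11→5→12, push 2): res(9,12)=13
after path 7 (13→1→10→11→9→12, push 7): res(9,12)=6

Residual capacity of (9,12): 6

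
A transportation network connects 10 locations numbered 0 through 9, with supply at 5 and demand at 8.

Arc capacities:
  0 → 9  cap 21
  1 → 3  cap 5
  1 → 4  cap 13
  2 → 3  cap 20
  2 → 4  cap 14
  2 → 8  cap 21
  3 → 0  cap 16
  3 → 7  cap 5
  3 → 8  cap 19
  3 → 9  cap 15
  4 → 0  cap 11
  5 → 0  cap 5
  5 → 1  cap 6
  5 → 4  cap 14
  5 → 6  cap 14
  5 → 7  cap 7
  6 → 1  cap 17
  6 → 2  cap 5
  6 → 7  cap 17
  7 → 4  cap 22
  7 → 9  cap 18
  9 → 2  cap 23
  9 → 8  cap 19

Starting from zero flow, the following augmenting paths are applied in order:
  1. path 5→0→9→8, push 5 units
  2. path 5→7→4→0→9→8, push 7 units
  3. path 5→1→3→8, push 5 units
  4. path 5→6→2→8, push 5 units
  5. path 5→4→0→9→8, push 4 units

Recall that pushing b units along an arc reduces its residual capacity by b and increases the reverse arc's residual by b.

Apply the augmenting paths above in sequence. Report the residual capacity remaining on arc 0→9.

after path 1 (5→0→9→8, push 5): res(0,9)=16
after path 2 (5→7→4→0→9→8, push 7): res(0,9)=9
after path 3 (5→1→3→8, push 5): res(0,9)=9
after path 4 (5→6→2→8, push 5): res(0,9)=9
after path 5 (5→4→0→9→8, push 4): res(0,9)=5

Residual capacity of (0,9): 5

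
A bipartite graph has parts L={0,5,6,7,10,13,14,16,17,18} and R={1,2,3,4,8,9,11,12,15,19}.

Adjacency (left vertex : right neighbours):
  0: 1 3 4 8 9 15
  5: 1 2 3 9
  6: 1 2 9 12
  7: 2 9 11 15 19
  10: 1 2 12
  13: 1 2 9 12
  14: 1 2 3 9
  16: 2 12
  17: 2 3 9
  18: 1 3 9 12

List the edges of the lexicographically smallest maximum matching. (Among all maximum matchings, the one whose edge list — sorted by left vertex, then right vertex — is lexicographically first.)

Lex-smallest maximum matching: {(0,4), (5,1), (6,2), (7,11), (10,12), (13,9), (14,3)}

|M| = 7 (so the lex-smallest maximum matching has 7 edges)
process left vertices in ascending order; for each, take the smallest-labelled available neighbour that still permits 7 edges overall, or leave it unmatched if none does
lex-smallest matching: {0-4, 5-1, 6-2, 7-11, 10-12, 13-9, 14-3}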